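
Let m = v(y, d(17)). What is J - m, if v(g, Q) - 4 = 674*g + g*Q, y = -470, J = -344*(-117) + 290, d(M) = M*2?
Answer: 373294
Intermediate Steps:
d(M) = 2*M
J = 40538 (J = 40248 + 290 = 40538)
v(g, Q) = 4 + 674*g + Q*g (v(g, Q) = 4 + (674*g + g*Q) = 4 + (674*g + Q*g) = 4 + 674*g + Q*g)
m = -332756 (m = 4 + 674*(-470) + (2*17)*(-470) = 4 - 316780 + 34*(-470) = 4 - 316780 - 15980 = -332756)
J - m = 40538 - 1*(-332756) = 40538 + 332756 = 373294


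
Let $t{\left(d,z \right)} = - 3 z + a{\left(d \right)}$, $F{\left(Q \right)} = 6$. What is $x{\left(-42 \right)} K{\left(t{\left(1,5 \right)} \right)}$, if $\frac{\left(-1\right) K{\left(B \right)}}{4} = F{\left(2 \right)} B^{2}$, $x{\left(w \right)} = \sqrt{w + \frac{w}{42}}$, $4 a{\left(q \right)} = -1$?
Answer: $- \frac{11163 i \sqrt{43}}{2} \approx - 36600.0 i$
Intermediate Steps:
$a{\left(q \right)} = - \frac{1}{4}$ ($a{\left(q \right)} = \frac{1}{4} \left(-1\right) = - \frac{1}{4}$)
$t{\left(d,z \right)} = - \frac{1}{4} - 3 z$ ($t{\left(d,z \right)} = - 3 z - \frac{1}{4} = - \frac{1}{4} - 3 z$)
$x{\left(w \right)} = \frac{\sqrt{1806} \sqrt{w}}{42}$ ($x{\left(w \right)} = \sqrt{w + w \frac{1}{42}} = \sqrt{w + \frac{w}{42}} = \sqrt{\frac{43 w}{42}} = \frac{\sqrt{1806} \sqrt{w}}{42}$)
$K{\left(B \right)} = - 24 B^{2}$ ($K{\left(B \right)} = - 4 \cdot 6 B^{2} = - 24 B^{2}$)
$x{\left(-42 \right)} K{\left(t{\left(1,5 \right)} \right)} = \frac{\sqrt{1806} \sqrt{-42}}{42} \left(- 24 \left(- \frac{1}{4} - 15\right)^{2}\right) = \frac{\sqrt{1806} i \sqrt{42}}{42} \left(- 24 \left(- \frac{1}{4} - 15\right)^{2}\right) = i \sqrt{43} \left(- 24 \left(- \frac{61}{4}\right)^{2}\right) = i \sqrt{43} \left(\left(-24\right) \frac{3721}{16}\right) = i \sqrt{43} \left(- \frac{11163}{2}\right) = - \frac{11163 i \sqrt{43}}{2}$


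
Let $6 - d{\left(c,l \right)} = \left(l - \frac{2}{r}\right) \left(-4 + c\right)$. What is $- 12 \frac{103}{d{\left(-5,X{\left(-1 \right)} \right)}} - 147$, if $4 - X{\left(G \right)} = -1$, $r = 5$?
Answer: $- \frac{13673}{79} \approx -173.08$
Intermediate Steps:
$X{\left(G \right)} = 5$ ($X{\left(G \right)} = 4 - -1 = 4 + 1 = 5$)
$d{\left(c,l \right)} = 6 - \left(-4 + c\right) \left(- \frac{2}{5} + l\right)$ ($d{\left(c,l \right)} = 6 - \left(l - \frac{2}{5}\right) \left(-4 + c\right) = 6 - \left(- \frac{2}{5} + l\right) \left(-4 + c\right) = 6 - \left(-4 + c\right) \left(- \frac{2}{5} + l\right)$)
$- 12 \frac{103}{d{\left(-5,X{\left(-1 \right)} \right)}} - 147 = - 12 \frac{103}{\frac{22}{5} + 4 \cdot 5 + \frac{2}{5} \left(-5\right) - \left(-5\right) 5} - 147 = - 12 \frac{103}{\frac{22}{5} + 20 - 2 + 25} - 147 = - 12 \frac{103}{\frac{237}{5}} - 147 = - 12 \cdot 103 \cdot \frac{5}{237} - 147 = \left(-12\right) \frac{515}{237} - 147 = - \frac{2060}{79} - 147 = - \frac{13673}{79}$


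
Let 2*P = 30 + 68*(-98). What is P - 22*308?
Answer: -10093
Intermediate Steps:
P = -3317 (P = (30 + 68*(-98))/2 = (30 - 6664)/2 = (½)*(-6634) = -3317)
P - 22*308 = -3317 - 22*308 = -3317 - 6776 = -10093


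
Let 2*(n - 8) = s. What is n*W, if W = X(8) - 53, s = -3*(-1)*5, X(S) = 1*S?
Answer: -1395/2 ≈ -697.50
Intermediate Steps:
X(S) = S
s = 15 (s = 3*5 = 15)
W = -45 (W = 8 - 53 = -45)
n = 31/2 (n = 8 + (½)*15 = 8 + 15/2 = 31/2 ≈ 15.500)
n*W = (31/2)*(-45) = -1395/2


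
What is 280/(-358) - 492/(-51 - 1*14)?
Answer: 78968/11635 ≈ 6.7871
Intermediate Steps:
280/(-358) - 492/(-51 - 1*14) = 280*(-1/358) - 492/(-51 - 14) = -140/179 - 492/(-65) = -140/179 - 492*(-1/65) = -140/179 + 492/65 = 78968/11635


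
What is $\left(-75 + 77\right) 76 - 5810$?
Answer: $-5658$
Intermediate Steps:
$\left(-75 + 77\right) 76 - 5810 = 2 \cdot 76 - 5810 = 152 - 5810 = -5658$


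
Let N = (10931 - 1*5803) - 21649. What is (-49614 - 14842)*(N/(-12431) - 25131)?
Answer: 20135212604640/12431 ≈ 1.6198e+9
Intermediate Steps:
N = -16521 (N = (10931 - 5803) - 21649 = 5128 - 21649 = -16521)
(-49614 - 14842)*(N/(-12431) - 25131) = (-49614 - 14842)*(-16521/(-12431) - 25131) = -64456*(-16521*(-1/12431) - 25131) = -64456*(16521/12431 - 25131) = -64456*(-312386940/12431) = 20135212604640/12431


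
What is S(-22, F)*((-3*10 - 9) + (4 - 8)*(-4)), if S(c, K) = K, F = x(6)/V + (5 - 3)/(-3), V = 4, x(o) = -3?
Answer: 391/12 ≈ 32.583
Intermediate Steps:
F = -17/12 (F = -3/4 + (5 - 3)/(-3) = -3*¼ + 2*(-⅓) = -¾ - ⅔ = -17/12 ≈ -1.4167)
S(-22, F)*((-3*10 - 9) + (4 - 8)*(-4)) = -17*((-3*10 - 9) + (4 - 8)*(-4))/12 = -17*((-30 - 9) - 4*(-4))/12 = -17*(-39 + 16)/12 = -17/12*(-23) = 391/12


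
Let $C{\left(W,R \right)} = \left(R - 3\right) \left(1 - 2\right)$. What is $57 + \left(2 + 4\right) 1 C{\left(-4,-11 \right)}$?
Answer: $141$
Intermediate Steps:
$C{\left(W,R \right)} = 3 - R$ ($C{\left(W,R \right)} = \left(-3 + R\right) \left(-1\right) = 3 - R$)
$57 + \left(2 + 4\right) 1 C{\left(-4,-11 \right)} = 57 + \left(2 + 4\right) 1 \left(3 - -11\right) = 57 + 6 \cdot 1 \left(3 + 11\right) = 57 + 6 \cdot 14 = 57 + 84 = 141$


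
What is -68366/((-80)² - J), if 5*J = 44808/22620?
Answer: -322174775/30158133 ≈ -10.683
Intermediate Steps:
J = 3734/9425 (J = (44808/22620)/5 = (44808*(1/22620))/5 = (⅕)*(3734/1885) = 3734/9425 ≈ 0.39618)
-68366/((-80)² - J) = -68366/((-80)² - 1*3734/9425) = -68366/(6400 - 3734/9425) = -68366/60316266/9425 = -68366*9425/60316266 = -322174775/30158133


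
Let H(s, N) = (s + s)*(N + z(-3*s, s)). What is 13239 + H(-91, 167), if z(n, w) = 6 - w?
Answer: -34809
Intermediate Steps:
H(s, N) = 2*s*(6 + N - s) (H(s, N) = (s + s)*(N + (6 - s)) = (2*s)*(6 + N - s) = 2*s*(6 + N - s))
13239 + H(-91, 167) = 13239 + 2*(-91)*(6 + 167 - 1*(-91)) = 13239 + 2*(-91)*(6 + 167 + 91) = 13239 + 2*(-91)*264 = 13239 - 48048 = -34809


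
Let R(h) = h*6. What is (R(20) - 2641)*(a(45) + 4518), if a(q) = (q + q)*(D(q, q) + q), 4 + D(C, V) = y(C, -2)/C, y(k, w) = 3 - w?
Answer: -20717578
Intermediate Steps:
D(C, V) = -4 + 5/C (D(C, V) = -4 + (3 - 1*(-2))/C = -4 + (3 + 2)/C = -4 + 5/C)
R(h) = 6*h
a(q) = 2*q*(-4 + q + 5/q) (a(q) = (q + q)*((-4 + 5/q) + q) = (2*q)*(-4 + q + 5/q) = 2*q*(-4 + q + 5/q))
(R(20) - 2641)*(a(45) + 4518) = (6*20 - 2641)*((10 + 2*45*(-4 + 45)) + 4518) = (120 - 2641)*((10 + 2*45*41) + 4518) = -2521*((10 + 3690) + 4518) = -2521*(3700 + 4518) = -2521*8218 = -20717578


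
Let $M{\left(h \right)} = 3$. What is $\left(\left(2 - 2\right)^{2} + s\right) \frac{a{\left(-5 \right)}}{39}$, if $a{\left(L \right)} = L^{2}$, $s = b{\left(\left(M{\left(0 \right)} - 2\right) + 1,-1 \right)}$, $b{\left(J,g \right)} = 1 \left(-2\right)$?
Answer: $- \frac{50}{39} \approx -1.2821$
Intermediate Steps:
$b{\left(J,g \right)} = -2$
$s = -2$
$\left(\left(2 - 2\right)^{2} + s\right) \frac{a{\left(-5 \right)}}{39} = \left(\left(2 - 2\right)^{2} - 2\right) \frac{\left(-5\right)^{2}}{39} = \left(0^{2} - 2\right) 25 \cdot \frac{1}{39} = \left(0 - 2\right) \frac{25}{39} = \left(-2\right) \frac{25}{39} = - \frac{50}{39}$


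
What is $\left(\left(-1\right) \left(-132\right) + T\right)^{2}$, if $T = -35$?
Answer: $9409$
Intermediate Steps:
$\left(\left(-1\right) \left(-132\right) + T\right)^{2} = \left(\left(-1\right) \left(-132\right) - 35\right)^{2} = \left(132 - 35\right)^{2} = 97^{2} = 9409$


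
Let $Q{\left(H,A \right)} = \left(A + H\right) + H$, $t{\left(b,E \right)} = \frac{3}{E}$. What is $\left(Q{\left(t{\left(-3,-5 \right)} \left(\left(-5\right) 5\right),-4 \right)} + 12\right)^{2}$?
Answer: $1444$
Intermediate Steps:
$Q{\left(H,A \right)} = A + 2 H$
$\left(Q{\left(t{\left(-3,-5 \right)} \left(\left(-5\right) 5\right),-4 \right)} + 12\right)^{2} = \left(\left(-4 + 2 \frac{3}{-5} \left(\left(-5\right) 5\right)\right) + 12\right)^{2} = \left(\left(-4 + 2 \cdot 3 \left(- \frac{1}{5}\right) \left(-25\right)\right) + 12\right)^{2} = \left(\left(-4 + 2 \left(\left(- \frac{3}{5}\right) \left(-25\right)\right)\right) + 12\right)^{2} = \left(\left(-4 + 2 \cdot 15\right) + 12\right)^{2} = \left(\left(-4 + 30\right) + 12\right)^{2} = \left(26 + 12\right)^{2} = 38^{2} = 1444$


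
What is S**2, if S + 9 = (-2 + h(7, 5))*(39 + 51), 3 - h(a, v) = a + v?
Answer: 998001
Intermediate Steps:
h(a, v) = 3 - a - v (h(a, v) = 3 - (a + v) = 3 + (-a - v) = 3 - a - v)
S = -999 (S = -9 + (-2 + (3 - 1*7 - 1*5))*(39 + 51) = -9 + (-2 + (3 - 7 - 5))*90 = -9 + (-2 - 9)*90 = -9 - 11*90 = -9 - 990 = -999)
S**2 = (-999)**2 = 998001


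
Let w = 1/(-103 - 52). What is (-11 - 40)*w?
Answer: 51/155 ≈ 0.32903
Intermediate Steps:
w = -1/155 (w = 1/(-155) = -1/155 ≈ -0.0064516)
(-11 - 40)*w = (-11 - 40)*(-1/155) = -51*(-1/155) = 51/155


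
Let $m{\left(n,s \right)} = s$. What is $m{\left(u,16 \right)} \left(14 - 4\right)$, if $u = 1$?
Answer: $160$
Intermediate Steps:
$m{\left(u,16 \right)} \left(14 - 4\right) = 16 \left(14 - 4\right) = 16 \cdot 10 = 160$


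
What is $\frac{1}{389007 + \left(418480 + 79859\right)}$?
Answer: $\frac{1}{887346} \approx 1.127 \cdot 10^{-6}$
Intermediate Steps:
$\frac{1}{389007 + \left(418480 + 79859\right)} = \frac{1}{389007 + 498339} = \frac{1}{887346}$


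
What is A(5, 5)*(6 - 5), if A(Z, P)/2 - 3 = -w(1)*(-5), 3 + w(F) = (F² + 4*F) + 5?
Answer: 76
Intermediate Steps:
w(F) = 2 + F² + 4*F (w(F) = -3 + ((F² + 4*F) + 5) = -3 + (5 + F² + 4*F) = 2 + F² + 4*F)
A(Z, P) = 76 (A(Z, P) = 6 + 2*(-(2 + 1² + 4*1)*(-5)) = 6 + 2*(-(2 + 1 + 4)*(-5)) = 6 + 2*(-1*7*(-5)) = 6 + 2*(-7*(-5)) = 6 + 2*35 = 6 + 70 = 76)
A(5, 5)*(6 - 5) = 76*(6 - 5) = 76*1 = 76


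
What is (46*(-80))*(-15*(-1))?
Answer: -55200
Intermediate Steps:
(46*(-80))*(-15*(-1)) = -3680*15 = -55200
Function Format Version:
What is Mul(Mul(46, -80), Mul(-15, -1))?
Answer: -55200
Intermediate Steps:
Mul(Mul(46, -80), Mul(-15, -1)) = Mul(-3680, 15) = -55200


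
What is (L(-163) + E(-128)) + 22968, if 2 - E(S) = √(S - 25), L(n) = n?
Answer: 22807 - 3*I*√17 ≈ 22807.0 - 12.369*I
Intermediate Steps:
E(S) = 2 - √(-25 + S) (E(S) = 2 - √(S - 25) = 2 - √(-25 + S))
(L(-163) + E(-128)) + 22968 = (-163 + (2 - √(-25 - 128))) + 22968 = (-163 + (2 - √(-153))) + 22968 = (-163 + (2 - 3*I*√17)) + 22968 = (-161 - 3*I*√17) + 22968 = 22807 - 3*I*√17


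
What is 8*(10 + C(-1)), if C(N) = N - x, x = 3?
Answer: 48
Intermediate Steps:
C(N) = -3 + N (C(N) = N - 1*3 = N - 3 = -3 + N)
8*(10 + C(-1)) = 8*(10 + (-3 - 1)) = 8*(10 - 4) = 8*6 = 48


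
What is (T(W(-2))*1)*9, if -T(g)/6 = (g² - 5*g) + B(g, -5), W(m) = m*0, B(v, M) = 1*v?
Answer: 0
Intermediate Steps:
B(v, M) = v
W(m) = 0
T(g) = -6*g² + 24*g (T(g) = -6*((g² - 5*g) + g) = -6*(g² - 4*g) = -6*g² + 24*g)
(T(W(-2))*1)*9 = ((6*0*(4 - 1*0))*1)*9 = ((6*0*(4 + 0))*1)*9 = ((6*0*4)*1)*9 = (0*1)*9 = 0*9 = 0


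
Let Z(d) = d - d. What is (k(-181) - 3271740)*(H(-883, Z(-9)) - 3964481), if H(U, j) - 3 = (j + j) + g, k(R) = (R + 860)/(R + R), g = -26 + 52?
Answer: 2347690115684334/181 ≈ 1.2971e+13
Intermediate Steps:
Z(d) = 0
g = 26
k(R) = (860 + R)/(2*R) (k(R) = (860 + R)/((2*R)) = (860 + R)*(1/(2*R)) = (860 + R)/(2*R))
H(U, j) = 29 + 2*j (H(U, j) = 3 + ((j + j) + 26) = 3 + (2*j + 26) = 3 + (26 + 2*j) = 29 + 2*j)
(k(-181) - 3271740)*(H(-883, Z(-9)) - 3964481) = ((½)*(860 - 181)/(-181) - 3271740)*((29 + 2*0) - 3964481) = ((½)*(-1/181)*679 - 3271740)*((29 + 0) - 3964481) = (-679/362 - 3271740)*(29 - 3964481) = -1184370559/362*(-3964452) = 2347690115684334/181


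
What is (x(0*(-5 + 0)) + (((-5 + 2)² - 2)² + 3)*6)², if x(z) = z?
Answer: 97344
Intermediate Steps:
(x(0*(-5 + 0)) + (((-5 + 2)² - 2)² + 3)*6)² = (0*(-5 + 0) + (((-5 + 2)² - 2)² + 3)*6)² = (0*(-5) + (((-3)² - 2)² + 3)*6)² = (0 + ((9 - 2)² + 3)*6)² = (0 + (7² + 3)*6)² = (0 + (49 + 3)*6)² = (0 + 52*6)² = (0 + 312)² = 312² = 97344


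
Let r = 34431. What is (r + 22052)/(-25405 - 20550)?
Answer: -8069/6565 ≈ -1.2291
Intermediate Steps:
(r + 22052)/(-25405 - 20550) = (34431 + 22052)/(-25405 - 20550) = 56483/(-45955) = 56483*(-1/45955) = -8069/6565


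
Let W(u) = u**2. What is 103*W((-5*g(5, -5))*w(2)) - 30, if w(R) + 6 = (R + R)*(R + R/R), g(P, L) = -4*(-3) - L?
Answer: 26790270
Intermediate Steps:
g(P, L) = 12 - L
w(R) = -6 + 2*R*(1 + R) (w(R) = -6 + (R + R)*(R + R/R) = -6 + (2*R)*(R + 1) = -6 + (2*R)*(1 + R) = -6 + 2*R*(1 + R))
103*W((-5*g(5, -5))*w(2)) - 30 = 103*((-5*(12 - 1*(-5)))*(-6 + 2*2 + 2*2**2))**2 - 30 = 103*((-5*(12 + 5))*(-6 + 4 + 2*4))**2 - 30 = 103*((-5*17)*(-6 + 4 + 8))**2 - 30 = 103*(-85*6)**2 - 30 = 103*(-510)**2 - 30 = 103*260100 - 30 = 26790300 - 30 = 26790270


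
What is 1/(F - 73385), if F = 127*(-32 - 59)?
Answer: -1/84942 ≈ -1.1773e-5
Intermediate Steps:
F = -11557 (F = 127*(-91) = -11557)
1/(F - 73385) = 1/(-11557 - 73385) = 1/(-84942) = -1/84942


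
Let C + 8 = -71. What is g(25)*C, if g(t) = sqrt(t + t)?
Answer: -395*sqrt(2) ≈ -558.61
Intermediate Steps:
C = -79 (C = -8 - 71 = -79)
g(t) = sqrt(2)*sqrt(t) (g(t) = sqrt(2*t) = sqrt(2)*sqrt(t))
g(25)*C = (sqrt(2)*sqrt(25))*(-79) = (sqrt(2)*5)*(-79) = (5*sqrt(2))*(-79) = -395*sqrt(2)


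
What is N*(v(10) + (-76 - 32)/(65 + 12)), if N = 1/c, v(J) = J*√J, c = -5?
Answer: 108/385 - 2*√10 ≈ -6.0440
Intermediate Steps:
v(J) = J^(3/2)
N = -⅕ (N = 1/(-5) = -⅕ ≈ -0.20000)
N*(v(10) + (-76 - 32)/(65 + 12)) = -(10^(3/2) + (-76 - 32)/(65 + 12))/5 = -(10*√10 - 108/77)/5 = -(-108/77 + 10*√10)/5 = 108/385 - 2*√10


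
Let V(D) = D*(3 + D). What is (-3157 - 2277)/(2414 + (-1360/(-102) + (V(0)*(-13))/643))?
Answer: -741/331 ≈ -2.2387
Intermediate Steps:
(-3157 - 2277)/(2414 + (-1360/(-102) + (V(0)*(-13))/643)) = (-3157 - 2277)/(2414 + (-1360/(-102) + ((0*(3 + 0))*(-13))/643)) = -5434/(2414 + (-1360*(-1/102) + ((0*3)*(-13))*(1/643))) = -5434/(2414 + (40/3 + (0*(-13))*(1/643))) = -5434/(2414 + (40/3 + 0*(1/643))) = -5434/(2414 + (40/3 + 0)) = -5434/(2414 + 40/3) = -5434/7282/3 = -5434*3/7282 = -741/331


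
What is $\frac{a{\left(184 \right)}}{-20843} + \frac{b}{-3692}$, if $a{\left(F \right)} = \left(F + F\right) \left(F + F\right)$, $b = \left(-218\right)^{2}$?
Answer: $- \frac{372632035}{19238089} \approx -19.37$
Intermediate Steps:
$b = 47524$
$a{\left(F \right)} = 4 F^{2}$ ($a{\left(F \right)} = 2 F 2 F = 4 F^{2}$)
$\frac{a{\left(184 \right)}}{-20843} + \frac{b}{-3692} = \frac{4 \cdot 184^{2}}{-20843} + \frac{47524}{-3692} = 4 \cdot 33856 \left(- \frac{1}{20843}\right) + 47524 \left(- \frac{1}{3692}\right) = 135424 \left(- \frac{1}{20843}\right) - \frac{11881}{923} = - \frac{135424}{20843} - \frac{11881}{923} = - \frac{372632035}{19238089}$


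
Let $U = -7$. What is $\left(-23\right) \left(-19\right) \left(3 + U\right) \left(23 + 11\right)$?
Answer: $-59432$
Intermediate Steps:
$\left(-23\right) \left(-19\right) \left(3 + U\right) \left(23 + 11\right) = \left(-23\right) \left(-19\right) \left(3 - 7\right) \left(23 + 11\right) = 437 \left(\left(-4\right) 34\right) = 437 \left(-136\right) = -59432$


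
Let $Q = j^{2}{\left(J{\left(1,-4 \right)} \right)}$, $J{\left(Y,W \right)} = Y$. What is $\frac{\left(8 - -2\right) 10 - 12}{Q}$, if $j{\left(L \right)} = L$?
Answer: $88$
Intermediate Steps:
$Q = 1$ ($Q = 1^{2} = 1$)
$\frac{\left(8 - -2\right) 10 - 12}{Q} = \frac{\left(8 - -2\right) 10 - 12}{1} = \left(\left(8 + 2\right) 10 - 12\right) 1 = \left(10 \cdot 10 - 12\right) 1 = \left(100 - 12\right) 1 = 88 \cdot 1 = 88$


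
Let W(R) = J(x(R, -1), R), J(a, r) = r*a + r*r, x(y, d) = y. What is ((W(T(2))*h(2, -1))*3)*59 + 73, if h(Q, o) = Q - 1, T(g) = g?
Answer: 1489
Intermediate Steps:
J(a, r) = r² + a*r (J(a, r) = a*r + r² = r² + a*r)
W(R) = 2*R² (W(R) = R*(R + R) = R*(2*R) = 2*R²)
h(Q, o) = -1 + Q
((W(T(2))*h(2, -1))*3)*59 + 73 = (((2*2²)*(-1 + 2))*3)*59 + 73 = (((2*4)*1)*3)*59 + 73 = ((8*1)*3)*59 + 73 = (8*3)*59 + 73 = 24*59 + 73 = 1416 + 73 = 1489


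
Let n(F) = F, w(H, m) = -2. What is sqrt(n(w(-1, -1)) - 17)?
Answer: I*sqrt(19) ≈ 4.3589*I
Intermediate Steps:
sqrt(n(w(-1, -1)) - 17) = sqrt(-2 - 17) = sqrt(-19) = I*sqrt(19)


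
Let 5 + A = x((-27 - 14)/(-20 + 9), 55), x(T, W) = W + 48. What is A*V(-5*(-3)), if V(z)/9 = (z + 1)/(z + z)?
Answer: 2352/5 ≈ 470.40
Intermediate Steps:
V(z) = 9*(1 + z)/(2*z) (V(z) = 9*((z + 1)/(z + z)) = 9*((1 + z)/((2*z))) = 9*((1 + z)*(1/(2*z))) = 9*((1 + z)/(2*z)) = 9*(1 + z)/(2*z))
x(T, W) = 48 + W
A = 98 (A = -5 + (48 + 55) = -5 + 103 = 98)
A*V(-5*(-3)) = 98*(9*(1 - 5*(-3))/(2*((-5*(-3))))) = 98*((9/2)*(1 + 15)/15) = 98*((9/2)*(1/15)*16) = 98*(24/5) = 2352/5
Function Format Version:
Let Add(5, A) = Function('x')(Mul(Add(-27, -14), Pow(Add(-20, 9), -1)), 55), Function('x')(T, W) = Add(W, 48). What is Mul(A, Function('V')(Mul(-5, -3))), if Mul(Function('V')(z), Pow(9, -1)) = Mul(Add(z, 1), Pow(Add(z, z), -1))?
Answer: Rational(2352, 5) ≈ 470.40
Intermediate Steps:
Function('V')(z) = Mul(Rational(9, 2), Pow(z, -1), Add(1, z)) (Function('V')(z) = Mul(9, Mul(Add(z, 1), Pow(Add(z, z), -1))) = Mul(9, Mul(Add(1, z), Pow(Mul(2, z), -1))) = Mul(9, Mul(Add(1, z), Mul(Rational(1, 2), Pow(z, -1)))) = Mul(9, Mul(Rational(1, 2), Pow(z, -1), Add(1, z))) = Mul(Rational(9, 2), Pow(z, -1), Add(1, z)))
Function('x')(T, W) = Add(48, W)
A = 98 (A = Add(-5, Add(48, 55)) = Add(-5, 103) = 98)
Mul(A, Function('V')(Mul(-5, -3))) = Mul(98, Mul(Rational(9, 2), Pow(Mul(-5, -3), -1), Add(1, Mul(-5, -3)))) = Mul(98, Mul(Rational(9, 2), Pow(15, -1), Add(1, 15))) = Mul(98, Mul(Rational(9, 2), Rational(1, 15), 16)) = Mul(98, Rational(24, 5)) = Rational(2352, 5)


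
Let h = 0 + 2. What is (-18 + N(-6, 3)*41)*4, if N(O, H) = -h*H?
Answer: -1056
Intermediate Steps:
h = 2
N(O, H) = -2*H
(-18 + N(-6, 3)*41)*4 = (-18 - 2*3*41)*4 = (-18 - 6*41)*4 = (-18 - 246)*4 = -264*4 = -1056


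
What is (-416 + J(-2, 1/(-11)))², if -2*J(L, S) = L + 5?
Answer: 697225/4 ≈ 1.7431e+5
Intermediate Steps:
J(L, S) = -5/2 - L/2 (J(L, S) = -(L + 5)/2 = -(5 + L)/2 = -5/2 - L/2)
(-416 + J(-2, 1/(-11)))² = (-416 + (-5/2 - ½*(-2)))² = (-416 + (-5/2 + 1))² = (-416 - 3/2)² = (-835/2)² = 697225/4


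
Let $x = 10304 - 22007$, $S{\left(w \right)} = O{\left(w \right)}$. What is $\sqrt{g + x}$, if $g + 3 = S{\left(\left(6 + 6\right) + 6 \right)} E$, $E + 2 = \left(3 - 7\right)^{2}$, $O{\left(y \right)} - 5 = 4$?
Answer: $2 i \sqrt{2895} \approx 107.61 i$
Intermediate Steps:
$O{\left(y \right)} = 9$ ($O{\left(y \right)} = 5 + 4 = 9$)
$S{\left(w \right)} = 9$
$E = 14$ ($E = -2 + \left(3 - 7\right)^{2} = -2 + \left(-4\right)^{2} = -2 + 16 = 14$)
$g = 123$ ($g = -3 + 9 \cdot 14 = -3 + 126 = 123$)
$x = -11703$ ($x = 10304 - 22007 = -11703$)
$\sqrt{g + x} = \sqrt{123 - 11703} = \sqrt{-11580} = 2 i \sqrt{2895}$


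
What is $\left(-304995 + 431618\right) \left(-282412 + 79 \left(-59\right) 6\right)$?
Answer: $-39300993494$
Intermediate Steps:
$\left(-304995 + 431618\right) \left(-282412 + 79 \left(-59\right) 6\right) = 126623 \left(-282412 - 27966\right) = 126623 \left(-310378\right) = -39300993494$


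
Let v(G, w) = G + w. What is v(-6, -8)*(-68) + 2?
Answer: 954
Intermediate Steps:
v(-6, -8)*(-68) + 2 = (-6 - 8)*(-68) + 2 = -14*(-68) + 2 = 952 + 2 = 954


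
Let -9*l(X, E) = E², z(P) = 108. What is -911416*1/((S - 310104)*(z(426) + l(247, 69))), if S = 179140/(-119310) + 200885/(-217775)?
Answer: -473621612612280/67843418401093717 ≈ -0.0069811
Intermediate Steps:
S = -1259596057/519654705 (S = 179140*(-1/119310) + 200885*(-1/217775) = -17914/11931 - 40177/43555 = -1259596057/519654705 ≈ -2.4239)
l(X, E) = -E²/9
-911416*1/((S - 310104)*(z(426) + l(247, 69))) = -911416*1/((108 - ⅑*69²)*(-1259596057/519654705 - 310104)) = -911416*(-519654705/(161148262235377*(108 - ⅑*4761))) = -911416*(-519654705/(161148262235377*(108 - 529))) = -911416/((-421*(-161148262235377/519654705))) = -911416/67843418401093717/519654705 = -911416*519654705/67843418401093717 = -473621612612280/67843418401093717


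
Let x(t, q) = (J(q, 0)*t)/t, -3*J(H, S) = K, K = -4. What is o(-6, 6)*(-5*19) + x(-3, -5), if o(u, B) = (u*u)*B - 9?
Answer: -58991/3 ≈ -19664.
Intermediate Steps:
o(u, B) = -9 + B*u² (o(u, B) = u²*B - 9 = B*u² - 9 = -9 + B*u²)
J(H, S) = 4/3 (J(H, S) = -⅓*(-4) = 4/3)
x(t, q) = 4/3 (x(t, q) = (4*t/3)/t = 4/3)
o(-6, 6)*(-5*19) + x(-3, -5) = (-9 + 6*(-6)²)*(-5*19) + 4/3 = (-9 + 6*36)*(-95) + 4/3 = (-9 + 216)*(-95) + 4/3 = 207*(-95) + 4/3 = -19665 + 4/3 = -58991/3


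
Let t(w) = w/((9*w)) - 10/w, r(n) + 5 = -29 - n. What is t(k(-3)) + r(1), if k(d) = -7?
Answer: -2108/63 ≈ -33.460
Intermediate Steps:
r(n) = -34 - n (r(n) = -5 + (-29 - n) = -34 - n)
t(w) = ⅑ - 10/w (t(w) = w*(1/(9*w)) - 10/w = ⅑ - 10/w)
t(k(-3)) + r(1) = (⅑)*(-90 - 7)/(-7) + (-34 - 1*1) = (⅑)*(-⅐)*(-97) + (-34 - 1) = 97/63 - 35 = -2108/63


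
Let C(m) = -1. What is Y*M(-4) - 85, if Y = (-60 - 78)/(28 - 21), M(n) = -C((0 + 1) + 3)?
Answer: -733/7 ≈ -104.71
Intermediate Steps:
M(n) = 1 (M(n) = -1*(-1) = 1)
Y = -138/7 ≈ -19.714
Y*M(-4) - 85 = -138/7*1 - 85 = -138/7 - 85 = -733/7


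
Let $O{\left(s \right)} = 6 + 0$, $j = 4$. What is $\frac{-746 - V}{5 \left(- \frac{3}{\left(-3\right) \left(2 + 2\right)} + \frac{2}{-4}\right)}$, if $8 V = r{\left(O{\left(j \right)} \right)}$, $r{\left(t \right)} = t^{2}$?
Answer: $\frac{3002}{5} \approx 600.4$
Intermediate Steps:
$O{\left(s \right)} = 6$
$V = \frac{9}{2}$ ($V = \frac{6^{2}}{8} = \frac{1}{8} \cdot 36 = \frac{9}{2} \approx 4.5$)
$\frac{-746 - V}{5 \left(- \frac{3}{\left(-3\right) \left(2 + 2\right)} + \frac{2}{-4}\right)} = \frac{-746 - \frac{9}{2}}{5 \left(- \frac{3}{\left(-3\right) \left(2 + 2\right)} + \frac{2}{-4}\right)} = \frac{-746 - \frac{9}{2}}{5 \left(- \frac{3}{\left(-3\right) 4} + 2 \left(- \frac{1}{4}\right)\right)} = - \frac{1501}{2 \cdot 5 \left(- \frac{3}{-12} - \frac{1}{2}\right)} = - \frac{1501}{2 \cdot 5 \left(\left(-3\right) \left(- \frac{1}{12}\right) - \frac{1}{2}\right)} = - \frac{1501}{2 \cdot 5 \left(\frac{1}{4} - \frac{1}{2}\right)} = - \frac{1501}{2 \cdot 5 \left(- \frac{1}{4}\right)} = - \frac{1501}{2 \left(- \frac{5}{4}\right)} = \left(- \frac{1501}{2}\right) \left(- \frac{4}{5}\right) = \frac{3002}{5}$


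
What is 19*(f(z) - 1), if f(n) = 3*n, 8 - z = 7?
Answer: 38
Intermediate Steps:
z = 1 (z = 8 - 1*7 = 8 - 7 = 1)
19*(f(z) - 1) = 19*(3*1 - 1) = 19*(3 - 1) = 19*2 = 38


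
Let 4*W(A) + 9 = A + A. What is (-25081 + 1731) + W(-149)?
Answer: -93707/4 ≈ -23427.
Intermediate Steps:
W(A) = -9/4 + A/2 (W(A) = -9/4 + (A + A)/4 = -9/4 + (2*A)/4 = -9/4 + A/2)
(-25081 + 1731) + W(-149) = (-25081 + 1731) + (-9/4 + (½)*(-149)) = -23350 + (-9/4 - 149/2) = -23350 - 307/4 = -93707/4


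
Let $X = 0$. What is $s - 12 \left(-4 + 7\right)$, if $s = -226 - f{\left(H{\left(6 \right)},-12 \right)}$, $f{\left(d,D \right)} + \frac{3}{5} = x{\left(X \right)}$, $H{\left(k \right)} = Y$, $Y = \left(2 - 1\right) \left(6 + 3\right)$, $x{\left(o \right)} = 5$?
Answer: $- \frac{1332}{5} \approx -266.4$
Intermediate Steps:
$Y = 9$ ($Y = 1 \cdot 9 = 9$)
$H{\left(k \right)} = 9$
$f{\left(d,D \right)} = \frac{22}{5}$ ($f{\left(d,D \right)} = - \frac{3}{5} + 5 = \frac{22}{5}$)
$s = - \frac{1152}{5}$ ($s = -226 - \frac{22}{5} = - \frac{1152}{5} \approx -230.4$)
$s - 12 \left(-4 + 7\right) = - \frac{1152}{5} - 12 \left(-4 + 7\right) = - \frac{1152}{5} - 12 \cdot 3 = - \frac{1152}{5} - 36 = - \frac{1332}{5}$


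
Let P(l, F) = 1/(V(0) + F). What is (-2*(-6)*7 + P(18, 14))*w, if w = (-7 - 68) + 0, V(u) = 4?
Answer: -37825/6 ≈ -6304.2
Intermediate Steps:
w = -75 (w = -75 + 0 = -75)
P(l, F) = 1/(4 + F)
(-2*(-6)*7 + P(18, 14))*w = (-2*(-6)*7 + 1/(4 + 14))*(-75) = (12*7 + 1/18)*(-75) = (84 + 1/18)*(-75) = (1513/18)*(-75) = -37825/6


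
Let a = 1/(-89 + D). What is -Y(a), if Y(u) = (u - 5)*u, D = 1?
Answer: -441/7744 ≈ -0.056947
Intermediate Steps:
a = -1/88 (a = 1/(-89 + 1) = 1/(-88) = -1/88 ≈ -0.011364)
Y(u) = u*(-5 + u) (Y(u) = (-5 + u)*u = u*(-5 + u))
-Y(a) = -(-1)*(-5 - 1/88)/88 = -(-1)*(-441)/(88*88) = -1*441/7744 = -441/7744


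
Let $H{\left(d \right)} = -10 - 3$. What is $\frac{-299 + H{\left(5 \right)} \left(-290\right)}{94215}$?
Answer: $\frac{1157}{31405} \approx 0.036841$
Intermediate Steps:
$H{\left(d \right)} = -13$
$\frac{-299 + H{\left(5 \right)} \left(-290\right)}{94215} = \frac{-299 - -3770}{94215} = \left(-299 + 3770\right) \frac{1}{94215} = 3471 \cdot \frac{1}{94215} = \frac{1157}{31405}$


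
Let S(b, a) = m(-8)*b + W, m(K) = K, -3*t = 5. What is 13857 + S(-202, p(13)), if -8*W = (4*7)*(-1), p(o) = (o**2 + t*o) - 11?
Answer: 30953/2 ≈ 15477.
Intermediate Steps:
t = -5/3 (t = -1/3*5 = -5/3 ≈ -1.6667)
p(o) = -11 + o**2 - 5*o/3 (p(o) = (o**2 - 5*o/3) - 11 = -11 + o**2 - 5*o/3)
W = 7/2 (W = -4*7*(-1)/8 = -7*(-1)/2 = -1/8*(-28) = 7/2 ≈ 3.5000)
S(b, a) = 7/2 - 8*b (S(b, a) = -8*b + 7/2 = 7/2 - 8*b)
13857 + S(-202, p(13)) = 13857 + (7/2 - 8*(-202)) = 13857 + (7/2 + 1616) = 13857 + 3239/2 = 30953/2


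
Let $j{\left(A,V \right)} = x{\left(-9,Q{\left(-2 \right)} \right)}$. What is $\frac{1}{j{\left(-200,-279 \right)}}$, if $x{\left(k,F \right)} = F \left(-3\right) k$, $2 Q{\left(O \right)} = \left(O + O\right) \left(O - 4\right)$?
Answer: $\frac{1}{324} \approx 0.0030864$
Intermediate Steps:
$Q{\left(O \right)} = O \left(-4 + O\right)$ ($Q{\left(O \right)} = \frac{\left(O + O\right) \left(O - 4\right)}{2} = \frac{2 O \left(-4 + O\right)}{2} = O \left(-4 + O\right)$)
$x{\left(k,F \right)} = - 3 F k$
$j{\left(A,V \right)} = 324$ ($j{\left(A,V \right)} = \left(-3\right) \left(- 2 \left(-4 - 2\right)\right) \left(-9\right) = \left(-3\right) \left(\left(-2\right) \left(-6\right)\right) \left(-9\right) = \left(-3\right) 12 \left(-9\right) = 324$)
$\frac{1}{j{\left(-200,-279 \right)}} = \frac{1}{324}$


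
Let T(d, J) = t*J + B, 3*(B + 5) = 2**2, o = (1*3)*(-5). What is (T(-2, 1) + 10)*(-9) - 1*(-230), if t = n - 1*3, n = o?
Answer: 335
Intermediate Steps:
o = -15 (o = 3*(-5) = -15)
n = -15
t = -18 (t = -15 - 1*3 = -15 - 3 = -18)
B = -11/3 (B = -5 + (1/3)*2**2 = -5 + (1/3)*4 = -5 + 4/3 = -11/3 ≈ -3.6667)
T(d, J) = -11/3 - 18*J (T(d, J) = -18*J - 11/3 = -11/3 - 18*J)
(T(-2, 1) + 10)*(-9) - 1*(-230) = ((-11/3 - 18*1) + 10)*(-9) - 1*(-230) = ((-11/3 - 18) + 10)*(-9) + 230 = (-65/3 + 10)*(-9) + 230 = -35/3*(-9) + 230 = 105 + 230 = 335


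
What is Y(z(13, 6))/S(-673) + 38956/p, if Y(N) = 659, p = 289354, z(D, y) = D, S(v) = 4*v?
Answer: -42907367/389470484 ≈ -0.11017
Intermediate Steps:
Y(z(13, 6))/S(-673) + 38956/p = 659/((4*(-673))) + 38956/289354 = 659/(-2692) + 38956*(1/289354) = 659*(-1/2692) + 19478/144677 = -659/2692 + 19478/144677 = -42907367/389470484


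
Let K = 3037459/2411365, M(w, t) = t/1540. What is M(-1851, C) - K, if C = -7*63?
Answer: -2982389/1929092 ≈ -1.5460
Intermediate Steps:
C = -441
M(w, t) = t/1540 (M(w, t) = t*(1/1540) = t/1540)
K = 3037459/2411365 (K = 3037459*(1/2411365) = 3037459/2411365 ≈ 1.2596)
M(-1851, C) - K = (1/1540)*(-441) - 1*3037459/2411365 = -63/220 - 3037459/2411365 = -2982389/1929092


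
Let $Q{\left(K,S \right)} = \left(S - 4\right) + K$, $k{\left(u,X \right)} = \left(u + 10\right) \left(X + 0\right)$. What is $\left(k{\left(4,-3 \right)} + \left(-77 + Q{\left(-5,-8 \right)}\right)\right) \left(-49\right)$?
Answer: $6664$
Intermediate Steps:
$k{\left(u,X \right)} = X \left(10 + u\right)$ ($k{\left(u,X \right)} = \left(10 + u\right) X = X \left(10 + u\right)$)
$Q{\left(K,S \right)} = -4 + K + S$ ($Q{\left(K,S \right)} = \left(-4 + S\right) + K = -4 + K + S$)
$\left(k{\left(4,-3 \right)} + \left(-77 + Q{\left(-5,-8 \right)}\right)\right) \left(-49\right) = \left(- 3 \left(10 + 4\right) - 94\right) \left(-49\right) = \left(\left(-3\right) 14 - 94\right) \left(-49\right) = \left(-42 - 94\right) \left(-49\right) = \left(-136\right) \left(-49\right) = 6664$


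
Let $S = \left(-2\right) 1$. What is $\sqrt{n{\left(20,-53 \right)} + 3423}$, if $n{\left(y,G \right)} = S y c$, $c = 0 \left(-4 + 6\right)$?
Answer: $\sqrt{3423} \approx 58.506$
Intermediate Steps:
$c = 0$ ($c = 0 \cdot 2 = 0$)
$S = -2$
$n{\left(y,G \right)} = 0$ ($n{\left(y,G \right)} = - 2 y 0 = 0$)
$\sqrt{n{\left(20,-53 \right)} + 3423} = \sqrt{0 + 3423} = \sqrt{3423}$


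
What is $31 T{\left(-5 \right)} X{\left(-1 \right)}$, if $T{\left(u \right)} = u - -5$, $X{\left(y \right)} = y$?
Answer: $0$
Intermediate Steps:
$T{\left(u \right)} = 5 + u$ ($T{\left(u \right)} = u + 5 = 5 + u$)
$31 T{\left(-5 \right)} X{\left(-1 \right)} = 31 \left(5 - 5\right) \left(-1\right) = 31 \cdot 0 \left(-1\right) = 0 \left(-1\right) = 0$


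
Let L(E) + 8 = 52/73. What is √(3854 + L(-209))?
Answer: √20499130/73 ≈ 62.022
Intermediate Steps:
L(E) = -532/73 (L(E) = -8 + 52/73 = -532/73)
√(3854 + L(-209)) = √(3854 - 532/73) = √(280810/73) = √20499130/73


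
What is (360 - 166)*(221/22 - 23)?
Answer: -27645/11 ≈ -2513.2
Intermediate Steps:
(360 - 166)*(221/22 - 23) = 194*(221*(1/22) - 23) = 194*(221/22 - 23) = 194*(-285/22) = -27645/11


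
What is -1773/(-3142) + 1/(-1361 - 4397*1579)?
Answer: 4029975911/7141673311 ≈ 0.56429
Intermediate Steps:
-1773/(-3142) + 1/(-1361 - 4397*1579) = -1773*(-1/3142) + (1/1579)/(-5758) = 1773/3142 - 1/5758*1/1579 = 1773/3142 - 1/9091882 = 4029975911/7141673311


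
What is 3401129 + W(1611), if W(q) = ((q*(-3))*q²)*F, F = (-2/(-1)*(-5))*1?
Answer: 125435265059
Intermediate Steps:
F = -10 (F = (-2*(-1)*(-5))*1 = (2*(-5))*1 = -10*1 = -10)
W(q) = 30*q³ (W(q) = ((q*(-3))*q²)*(-10) = ((-3*q)*q²)*(-10) = -3*q³*(-10) = 30*q³)
3401129 + W(1611) = 3401129 + 30*1611³ = 3401129 + 30*4181062131 = 3401129 + 125431863930 = 125435265059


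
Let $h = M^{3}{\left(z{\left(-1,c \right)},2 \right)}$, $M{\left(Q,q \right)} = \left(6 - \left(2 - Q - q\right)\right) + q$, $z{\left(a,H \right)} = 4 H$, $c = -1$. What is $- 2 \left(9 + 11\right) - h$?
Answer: $-104$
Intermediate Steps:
$M{\left(Q,q \right)} = 4 + Q + 2 q$ ($M{\left(Q,q \right)} = \left(6 + \left(-2 + Q + q\right)\right) + q = \left(4 + Q + q\right) + q = 4 + Q + 2 q$)
$h = 64$ ($h = \left(4 + 4 \left(-1\right) + 2 \cdot 2\right)^{3} = \left(4 - 4 + 4\right)^{3} = 4^{3} = 64$)
$- 2 \left(9 + 11\right) - h = - 2 \left(9 + 11\right) - 64 = \left(-2\right) 20 - 64 = -40 - 64 = -104$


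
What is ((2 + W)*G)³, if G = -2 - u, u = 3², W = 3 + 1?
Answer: -287496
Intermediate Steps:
W = 4
u = 9
G = -11 (G = -2 - 1*9 = -2 - 9 = -11)
((2 + W)*G)³ = ((2 + 4)*(-11))³ = (6*(-11))³ = (-66)³ = -287496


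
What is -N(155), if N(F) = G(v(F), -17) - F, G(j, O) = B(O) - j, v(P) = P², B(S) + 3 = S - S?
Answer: 24183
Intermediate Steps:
B(S) = -3 (B(S) = -3 + (S - S) = -3 + 0 = -3)
G(j, O) = -3 - j
N(F) = -3 - F - F² (N(F) = (-3 - F²) - F = -3 - F - F²)
-N(155) = -(-3 - 1*155 - 1*155²) = -(-3 - 155 - 1*24025) = -(-3 - 155 - 24025) = -1*(-24183) = 24183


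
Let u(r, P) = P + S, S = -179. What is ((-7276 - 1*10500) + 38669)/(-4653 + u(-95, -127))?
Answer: -20893/4959 ≈ -4.2132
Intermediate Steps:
u(r, P) = -179 + P (u(r, P) = P - 179 = -179 + P)
((-7276 - 1*10500) + 38669)/(-4653 + u(-95, -127)) = ((-7276 - 1*10500) + 38669)/(-4653 + (-179 - 127)) = ((-7276 - 10500) + 38669)/(-4653 - 306) = (-17776 + 38669)/(-4959) = 20893*(-1/4959) = -20893/4959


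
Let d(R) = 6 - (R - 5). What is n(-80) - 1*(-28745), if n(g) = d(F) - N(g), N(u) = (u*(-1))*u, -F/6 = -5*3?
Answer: 35066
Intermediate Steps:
F = 90 (F = -(-30)*3 = -6*(-15) = 90)
N(u) = -u² (N(u) = (-u)*u = -u²)
d(R) = 11 - R (d(R) = 6 - (-5 + R) = 6 + (5 - R) = 11 - R)
n(g) = -79 + g² (n(g) = (11 - 1*90) - (-1)*g² = (11 - 90) + g² = -79 + g²)
n(-80) - 1*(-28745) = (-79 + (-80)²) - 1*(-28745) = (-79 + 6400) + 28745 = 6321 + 28745 = 35066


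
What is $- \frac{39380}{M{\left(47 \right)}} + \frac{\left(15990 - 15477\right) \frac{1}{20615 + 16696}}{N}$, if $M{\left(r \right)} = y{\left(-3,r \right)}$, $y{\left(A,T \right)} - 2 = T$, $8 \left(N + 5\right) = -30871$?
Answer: $- \frac{15139251480692}{18837565243} \approx -803.67$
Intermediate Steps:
$N = - \frac{30911}{8}$ ($N = -5 + \frac{1}{8} \left(-30871\right) = -5 - \frac{30871}{8} = - \frac{30911}{8} \approx -3863.9$)
$y{\left(A,T \right)} = 2 + T$
$M{\left(r \right)} = 2 + r$
$- \frac{39380}{M{\left(47 \right)}} + \frac{\left(15990 - 15477\right) \frac{1}{20615 + 16696}}{N} = - \frac{39380}{2 + 47} + \frac{\left(15990 - 15477\right) \frac{1}{20615 + 16696}}{- \frac{30911}{8}} = - \frac{39380}{49} + \frac{513}{37311} \left(- \frac{8}{30911}\right) = \left(-39380\right) \frac{1}{49} + 513 \cdot \frac{1}{37311} \left(- \frac{8}{30911}\right) = - \frac{39380}{49} + \frac{171}{12437} \left(- \frac{8}{30911}\right) = - \frac{39380}{49} - \frac{1368}{384440107} = - \frac{15139251480692}{18837565243}$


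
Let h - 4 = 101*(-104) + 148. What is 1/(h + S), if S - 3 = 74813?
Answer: 1/64464 ≈ 1.5513e-5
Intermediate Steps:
S = 74816 (S = 3 + 74813 = 74816)
h = -10352 (h = 4 + (101*(-104) + 148) = 4 + (-10504 + 148) = 4 - 10356 = -10352)
1/(h + S) = 1/(-10352 + 74816) = 1/64464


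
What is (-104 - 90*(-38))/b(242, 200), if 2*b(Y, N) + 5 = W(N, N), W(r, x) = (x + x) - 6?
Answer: 6632/389 ≈ 17.049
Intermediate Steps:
W(r, x) = -6 + 2*x (W(r, x) = 2*x - 6 = -6 + 2*x)
b(Y, N) = -11/2 + N (b(Y, N) = -5/2 + (-6 + 2*N)/2 = -5/2 + (-3 + N) = -11/2 + N)
(-104 - 90*(-38))/b(242, 200) = (-104 - 90*(-38))/(-11/2 + 200) = (-104 + 3420)/(389/2) = 3316*(2/389) = 6632/389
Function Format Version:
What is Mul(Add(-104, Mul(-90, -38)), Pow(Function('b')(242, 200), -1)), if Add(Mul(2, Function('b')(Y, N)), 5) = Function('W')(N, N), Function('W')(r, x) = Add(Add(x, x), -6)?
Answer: Rational(6632, 389) ≈ 17.049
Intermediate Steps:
Function('W')(r, x) = Add(-6, Mul(2, x)) (Function('W')(r, x) = Add(Mul(2, x), -6) = Add(-6, Mul(2, x)))
Function('b')(Y, N) = Add(Rational(-11, 2), N) (Function('b')(Y, N) = Add(Rational(-5, 2), Mul(Rational(1, 2), Add(-6, Mul(2, N)))) = Add(Rational(-5, 2), Add(-3, N)) = Add(Rational(-11, 2), N))
Mul(Add(-104, Mul(-90, -38)), Pow(Function('b')(242, 200), -1)) = Mul(Add(-104, Mul(-90, -38)), Pow(Add(Rational(-11, 2), 200), -1)) = Mul(Add(-104, 3420), Pow(Rational(389, 2), -1)) = Mul(3316, Rational(2, 389)) = Rational(6632, 389)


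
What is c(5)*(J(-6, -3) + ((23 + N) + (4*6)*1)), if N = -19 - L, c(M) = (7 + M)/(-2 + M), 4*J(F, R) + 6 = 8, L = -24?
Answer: 210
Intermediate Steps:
J(F, R) = ½ (J(F, R) = -3/2 + (¼)*8 = -3/2 + 2 = ½)
c(M) = (7 + M)/(-2 + M)
N = 5 (N = -19 - 1*(-24) = -19 + 24 = 5)
c(5)*(J(-6, -3) + ((23 + N) + (4*6)*1)) = ((7 + 5)/(-2 + 5))*(½ + ((23 + 5) + (4*6)*1)) = (12/3)*(½ + (28 + 24*1)) = ((⅓)*12)*(½ + (28 + 24)) = 4*(½ + 52) = 4*(105/2) = 210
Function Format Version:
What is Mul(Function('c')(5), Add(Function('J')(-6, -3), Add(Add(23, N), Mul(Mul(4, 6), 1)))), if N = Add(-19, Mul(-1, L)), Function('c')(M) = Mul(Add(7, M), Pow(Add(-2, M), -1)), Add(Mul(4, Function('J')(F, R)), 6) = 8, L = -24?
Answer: 210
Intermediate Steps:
Function('J')(F, R) = Rational(1, 2) (Function('J')(F, R) = Add(Rational(-3, 2), Mul(Rational(1, 4), 8)) = Add(Rational(-3, 2), 2) = Rational(1, 2))
Function('c')(M) = Mul(Pow(Add(-2, M), -1), Add(7, M))
N = 5 (N = Add(-19, Mul(-1, -24)) = Add(-19, 24) = 5)
Mul(Function('c')(5), Add(Function('J')(-6, -3), Add(Add(23, N), Mul(Mul(4, 6), 1)))) = Mul(Mul(Pow(Add(-2, 5), -1), Add(7, 5)), Add(Rational(1, 2), Add(Add(23, 5), Mul(Mul(4, 6), 1)))) = Mul(Mul(Pow(3, -1), 12), Add(Rational(1, 2), Add(28, Mul(24, 1)))) = Mul(Mul(Rational(1, 3), 12), Add(Rational(1, 2), Add(28, 24))) = Mul(4, Add(Rational(1, 2), 52)) = Mul(4, Rational(105, 2)) = 210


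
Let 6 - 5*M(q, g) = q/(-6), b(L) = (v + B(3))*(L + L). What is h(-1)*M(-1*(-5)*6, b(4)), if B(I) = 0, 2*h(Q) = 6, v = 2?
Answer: 33/5 ≈ 6.6000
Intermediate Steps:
h(Q) = 3 (h(Q) = (1/2)*6 = 3)
b(L) = 4*L (b(L) = (2 + 0)*(L + L) = 2*(2*L) = 4*L)
M(q, g) = 6/5 + q/30 (M(q, g) = 6/5 - q/(5*(-6)) = 6/5 - q*(-1)/(5*6) = 6/5 - (-1)*q/30 = 6/5 + q/30)
h(-1)*M(-1*(-5)*6, b(4)) = 3*(6/5 + (-1*(-5)*6)/30) = 3*(6/5 + (5*6)/30) = 3*(6/5 + (1/30)*30) = 3*(6/5 + 1) = 3*(11/5) = 33/5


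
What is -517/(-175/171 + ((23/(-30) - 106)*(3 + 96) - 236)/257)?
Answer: 227205990/18927839 ≈ 12.004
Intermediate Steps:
-517/(-175/171 + ((23/(-30) - 106)*(3 + 96) - 236)/257) = -517/(-175*1/171 + ((23*(-1/30) - 106)*99 - 236)*(1/257)) = -517/(-175/171 + ((-23/30 - 106)*99 - 236)*(1/257)) = -517/(-175/171 + (-3203/30*99 - 236)*(1/257)) = -517/(-175/171 + (-105699/10 - 236)*(1/257)) = -517/(-175/171 - 108059/10*1/257) = -517/(-175/171 - 108059/2570) = -517/(-18927839/439470) = -517*(-439470/18927839) = 227205990/18927839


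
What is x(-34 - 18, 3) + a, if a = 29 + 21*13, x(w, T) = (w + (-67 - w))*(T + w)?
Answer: 3585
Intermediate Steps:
x(w, T) = -67*T - 67*w (x(w, T) = -67*(T + w) = -67*T - 67*w)
a = 302 (a = 29 + 273 = 302)
x(-34 - 18, 3) + a = (-67*3 - 67*(-34 - 18)) + 302 = (-201 - 67*(-52)) + 302 = (-201 + 3484) + 302 = 3283 + 302 = 3585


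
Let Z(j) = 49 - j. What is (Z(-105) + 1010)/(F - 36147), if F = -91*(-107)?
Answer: -582/13205 ≈ -0.044074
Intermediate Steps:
F = 9737
(Z(-105) + 1010)/(F - 36147) = ((49 - 1*(-105)) + 1010)/(9737 - 36147) = ((49 + 105) + 1010)/(-26410) = (154 + 1010)*(-1/26410) = 1164*(-1/26410) = -582/13205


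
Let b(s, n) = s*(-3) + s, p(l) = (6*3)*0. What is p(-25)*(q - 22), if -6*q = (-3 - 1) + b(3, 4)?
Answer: 0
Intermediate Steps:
p(l) = 0 (p(l) = 18*0 = 0)
b(s, n) = -2*s (b(s, n) = -3*s + s = -2*s)
q = 5/3 (q = -((-3 - 1) - 2*3)/6 = -(-4 - 6)/6 = -1/6*(-10) = 5/3 ≈ 1.6667)
p(-25)*(q - 22) = 0*(5/3 - 22) = 0*(-61/3) = 0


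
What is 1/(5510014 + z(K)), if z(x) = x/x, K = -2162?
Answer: 1/5510015 ≈ 1.8149e-7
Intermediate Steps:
z(x) = 1
1/(5510014 + z(K)) = 1/(5510014 + 1) = 1/5510015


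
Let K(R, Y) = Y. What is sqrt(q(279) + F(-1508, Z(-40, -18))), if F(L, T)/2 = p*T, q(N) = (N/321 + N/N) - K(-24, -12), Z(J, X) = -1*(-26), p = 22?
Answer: 2*sqrt(3314111)/107 ≈ 34.027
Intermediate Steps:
Z(J, X) = 26
q(N) = 13 + N/321 (q(N) = (N/321 + N/N) - 1*(-12) = (N*(1/321) + 1) + 12 = (N/321 + 1) + 12 = (1 + N/321) + 12 = 13 + N/321)
F(L, T) = 44*T (F(L, T) = 2*(22*T) = 44*T)
sqrt(q(279) + F(-1508, Z(-40, -18))) = sqrt((13 + (1/321)*279) + 44*26) = sqrt((13 + 93/107) + 1144) = sqrt(1484/107 + 1144) = sqrt(123892/107) = 2*sqrt(3314111)/107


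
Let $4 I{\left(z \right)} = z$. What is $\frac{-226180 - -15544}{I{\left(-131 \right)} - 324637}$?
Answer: $\frac{280848}{432893} \approx 0.64877$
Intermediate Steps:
$I{\left(z \right)} = \frac{z}{4}$
$\frac{-226180 - -15544}{I{\left(-131 \right)} - 324637} = \frac{-226180 - -15544}{\frac{1}{4} \left(-131\right) - 324637} = \frac{-226180 + 15544}{- \frac{131}{4} - 324637} = - \frac{210636}{- \frac{1298679}{4}} = \left(-210636\right) \left(- \frac{4}{1298679}\right) = \frac{280848}{432893}$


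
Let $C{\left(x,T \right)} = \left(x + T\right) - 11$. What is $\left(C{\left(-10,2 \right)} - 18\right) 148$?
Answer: $-5476$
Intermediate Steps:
$C{\left(x,T \right)} = -11 + T + x$ ($C{\left(x,T \right)} = \left(T + x\right) - 11 = -11 + T + x$)
$\left(C{\left(-10,2 \right)} - 18\right) 148 = \left(\left(-11 + 2 - 10\right) - 18\right) 148 = \left(-19 - 18\right) 148 = \left(-37\right) 148 = -5476$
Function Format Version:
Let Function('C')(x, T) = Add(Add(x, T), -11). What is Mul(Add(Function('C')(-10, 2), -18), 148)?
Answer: -5476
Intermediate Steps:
Function('C')(x, T) = Add(-11, T, x) (Function('C')(x, T) = Add(Add(T, x), -11) = Add(-11, T, x))
Mul(Add(Function('C')(-10, 2), -18), 148) = Mul(Add(Add(-11, 2, -10), -18), 148) = Mul(Add(-19, -18), 148) = Mul(-37, 148) = -5476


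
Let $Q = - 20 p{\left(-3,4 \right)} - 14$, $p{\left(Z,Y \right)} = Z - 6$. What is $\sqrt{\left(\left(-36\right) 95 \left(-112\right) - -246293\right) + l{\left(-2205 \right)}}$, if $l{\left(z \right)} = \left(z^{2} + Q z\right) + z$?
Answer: $\sqrt{5123123} \approx 2263.4$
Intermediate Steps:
$p{\left(Z,Y \right)} = -6 + Z$ ($p{\left(Z,Y \right)} = Z - 6 = -6 + Z$)
$Q = 166$ ($Q = - 20 \left(-6 - 3\right) - 14 = \left(-20\right) \left(-9\right) - 14 = 180 - 14 = 166$)
$l{\left(z \right)} = z^{2} + 167 z$ ($l{\left(z \right)} = \left(z^{2} + 166 z\right) + z = z^{2} + 167 z$)
$\sqrt{\left(\left(-36\right) 95 \left(-112\right) - -246293\right) + l{\left(-2205 \right)}} = \sqrt{\left(\left(-36\right) 95 \left(-112\right) - -246293\right) - 2205 \left(167 - 2205\right)} = \sqrt{\left(\left(-3420\right) \left(-112\right) + 246293\right) - -4493790} = \sqrt{\left(383040 + 246293\right) + 4493790} = \sqrt{629333 + 4493790} = \sqrt{5123123}$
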